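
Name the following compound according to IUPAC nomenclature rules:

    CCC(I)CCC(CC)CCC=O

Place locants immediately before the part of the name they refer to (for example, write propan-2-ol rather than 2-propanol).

4-ethyl-7-iodononanal

Counting along the main chain through the –CHO group gives 9 carbons: the parent is nonane.
The principal characteristic group is an aldehyde (terminal –CHO), named with the suffix -al.
The numbering direction is chosen so that the aldehyde carbon is C-1 by definition.
With this numbering: an ethyl group at C-4; an iodo group at C-7.
The substituents are ordered alphabetically, ignoring any di-/tri- multipliers.
The name is 4-ethyl-7-iodononanal.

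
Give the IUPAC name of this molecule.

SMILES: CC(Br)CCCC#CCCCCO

The longest carbon chain that includes the –OH group and the multiple bond has 11 carbons, so the parent hydride is undecane.
An alcohol (–OH) is the principal characteristic group, giving the suffix -ol.
The chain contains a C≡C triple bond, so the unsaturation ending is -yne.
Choose the numbering such that numbering from this end puts the hydroxyl group at C-1 rather than C-11.
This places the hydroxyl at C-1; the triple bond between C-5 and C-6; a bromo group at C-10.
The name is 10-bromoundec-5-yn-1-ol.

10-bromoundec-5-yn-1-ol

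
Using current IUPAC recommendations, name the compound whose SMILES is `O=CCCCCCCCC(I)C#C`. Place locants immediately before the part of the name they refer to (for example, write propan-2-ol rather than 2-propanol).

Counting along the main chain through the –CHO group and the multiple bond gives 11 carbons: the parent is undecane.
An aldehyde (terminal –CHO) is the principal characteristic group, giving the suffix -al.
There is one C≡C triple bond, indicated by the ending -yne.
The numbering direction is chosen so that the aldehyde carbon is C-1 by definition.
This places the triple bond between C-10 and C-11; an iodo group at C-9.
Assembling the pieces gives 9-iodoundec-10-ynal.

9-iodoundec-10-ynal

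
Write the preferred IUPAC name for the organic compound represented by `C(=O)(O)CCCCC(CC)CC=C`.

6-ethylnon-8-enoic acid

The longest carbon chain that includes the –COOH group and the multiple bond has 9 carbons, so the parent hydride is nonane.
The highest-priority functional group is a carboxylic acid (terminal –COOH), so the name ends in -oic acid.
The chain contains a C=C double bond, so the unsaturation ending is -ene.
Choose the numbering such that the carboxylic acid carbon is C-1 by definition.
That gives the double bond between C-8 and C-9; an ethyl group at C-6.
Assembling the pieces gives 6-ethylnon-8-enoic acid.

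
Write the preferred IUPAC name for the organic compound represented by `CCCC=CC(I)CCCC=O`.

The longest chain bearing the –CHO group and the multiple bond is 10 carbons long (decane).
The highest-priority functional group is an aldehyde (terminal –CHO), so the name ends in -al.
The chain contains a C=C double bond, so the unsaturation ending is -ene.
The numbering direction is chosen so that the aldehyde carbon is C-1 by definition.
With this numbering: the double bond between C-6 and C-7; an iodo group at C-5.
Putting it together: 5-iododec-6-enal.

5-iododec-6-enal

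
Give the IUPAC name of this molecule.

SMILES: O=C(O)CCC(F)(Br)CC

Counting along the main chain through the –COOH group gives 6 carbons: the parent is hexane.
The principal characteristic group is a carboxylic acid (terminal –COOH), named with the suffix -oic acid.
The numbering direction is chosen so that the carboxylic acid carbon is C-1 by definition.
This places a bromo group at C-4; a fluoro group at C-4.
The substituents are ordered alphabetically, ignoring any di-/tri- multipliers.
Assembling the pieces gives 4-bromo-4-fluorohexanoic acid.

4-bromo-4-fluorohexanoic acid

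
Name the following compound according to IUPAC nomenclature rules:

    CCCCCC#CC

The longest carbon chain that includes the multiple bond has 8 carbons, so the parent hydride is octane.
A C≡C triple bond in the chain gives the infix -yne-.
Choose the numbering such that numbering from this end puts the triple bond at C-2 rather than C-6.
This places the triple bond between C-2 and C-3.
The name is oct-2-yne.

oct-2-yne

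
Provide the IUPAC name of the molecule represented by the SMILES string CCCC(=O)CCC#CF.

The longest chain bearing the carbonyl and the multiple bond is 8 carbons long (octane).
The highest-priority functional group is a ketone (C=O on an internal carbon), so the name ends in -one.
There is one C≡C triple bond, indicated by the ending -yne.
Number the chain so that numbering from this end puts the carbonyl group at C-4 rather than C-5.
That gives the carbonyl at C-4; the triple bond between C-7 and C-8; a fluoro group at C-8.
Assembling the pieces gives 8-fluorooct-7-yn-4-one.

8-fluorooct-7-yn-4-one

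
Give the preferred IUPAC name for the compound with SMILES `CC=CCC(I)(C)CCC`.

5-iodo-5-methyloct-2-ene

Counting along the main chain through the multiple bond gives 8 carbons: the parent is octane.
A C=C double bond in the chain gives the infix -ene-.
Choose the numbering such that numbering from this end puts the double bond at C-2 rather than C-6.
That gives the double bond between C-2 and C-3; an iodo group at C-5; a methyl group at C-5.
The substituents are ordered alphabetically, ignoring any di-/tri- multipliers.
Assembling the pieces gives 5-iodo-5-methyloct-2-ene.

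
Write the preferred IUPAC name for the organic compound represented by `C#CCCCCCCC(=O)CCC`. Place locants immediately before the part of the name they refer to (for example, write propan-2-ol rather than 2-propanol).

The longest chain bearing the carbonyl and the multiple bond is 12 carbons long (dodecane).
A ketone (C=O on an internal carbon) is the principal characteristic group, giving the suffix -one.
A C≡C triple bond in the chain gives the infix -yne-.
Choose the numbering such that numbering from this end puts the carbonyl group at C-4 rather than C-9.
That gives the carbonyl at C-4; the triple bond between C-11 and C-12.
Assembling the pieces gives dodec-11-yn-4-one.

dodec-11-yn-4-one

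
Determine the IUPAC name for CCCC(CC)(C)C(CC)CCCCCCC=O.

Counting along the main chain through the –CHO group gives 12 carbons: the parent is dodecane.
The principal characteristic group is an aldehyde (terminal –CHO), named with the suffix -al.
The numbering direction is chosen so that the aldehyde carbon is C-1 by definition.
With this numbering: ethyl groups at C-8 and C-9; a methyl group at C-9.
Prefixes are listed alphabetically: ethyl, methyl.
Assembling the pieces gives 8,9-diethyl-9-methyldodecanal.

8,9-diethyl-9-methyldodecanal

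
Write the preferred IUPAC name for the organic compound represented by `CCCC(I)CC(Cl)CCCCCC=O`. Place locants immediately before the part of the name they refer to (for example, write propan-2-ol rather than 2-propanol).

7-chloro-9-iodododecanal

Counting along the main chain through the –CHO group gives 12 carbons: the parent is dodecane.
An aldehyde (terminal –CHO) is the principal characteristic group, giving the suffix -al.
Number the chain so that the aldehyde carbon is C-1 by definition.
With this numbering: a chloro group at C-7; an iodo group at C-9.
Prefixes are listed alphabetically: chloro, iodo.
Assembling the pieces gives 7-chloro-9-iodododecanal.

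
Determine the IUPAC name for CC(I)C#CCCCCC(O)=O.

8-iodonon-6-ynoic acid

The longest chain bearing the –COOH group and the multiple bond is 9 carbons long (nonane).
A carboxylic acid (terminal –COOH) is the principal characteristic group, giving the suffix -oic acid.
The chain contains a C≡C triple bond, so the unsaturation ending is -yne.
Number the chain so that the carboxylic acid carbon is C-1 by definition.
This places the triple bond between C-6 and C-7; an iodo group at C-8.
Putting it together: 8-iodonon-6-ynoic acid.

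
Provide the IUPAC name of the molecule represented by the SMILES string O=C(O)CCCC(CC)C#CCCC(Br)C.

10-bromo-5-ethylundec-6-ynoic acid

Counting along the main chain through the –COOH group and the multiple bond gives 11 carbons: the parent is undecane.
A carboxylic acid (terminal –COOH) is the principal characteristic group, giving the suffix -oic acid.
The chain contains a C≡C triple bond, so the unsaturation ending is -yne.
The numbering direction is chosen so that the carboxylic acid carbon is C-1 by definition.
This places the triple bond between C-6 and C-7; a bromo group at C-10; an ethyl group at C-5.
Prefixes are listed alphabetically: bromo, ethyl.
Putting it together: 10-bromo-5-ethylundec-6-ynoic acid.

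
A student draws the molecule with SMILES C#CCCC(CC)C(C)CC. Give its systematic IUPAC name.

The longest carbon chain that includes the multiple bond has 8 carbons, so the parent hydride is octane.
A C≡C triple bond in the chain gives the infix -yne-.
Number the chain so that numbering from this end puts the triple bond at C-1 rather than C-7.
This places the triple bond between C-1 and C-2; an ethyl group at C-5; a methyl group at C-6.
Prefixes are listed alphabetically: ethyl, methyl.
Putting it together: 5-ethyl-6-methyloct-1-yne.

5-ethyl-6-methyloct-1-yne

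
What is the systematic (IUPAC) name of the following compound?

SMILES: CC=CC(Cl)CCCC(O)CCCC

9-chlorododec-10-en-5-ol

Counting along the main chain through the –OH group and the multiple bond gives 12 carbons: the parent is dodecane.
An alcohol (–OH) is the principal characteristic group, giving the suffix -ol.
There is one C=C double bond, indicated by the ending -ene.
Number the chain so that numbering from this end puts the hydroxyl group at C-5 rather than C-8.
That gives the hydroxyl at C-5; the double bond between C-10 and C-11; a chloro group at C-9.
Assembling the pieces gives 9-chlorododec-10-en-5-ol.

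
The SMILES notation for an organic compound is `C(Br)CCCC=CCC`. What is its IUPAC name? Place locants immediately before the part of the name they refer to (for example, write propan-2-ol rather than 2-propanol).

Counting along the main chain through the multiple bond gives 8 carbons: the parent is octane.
A C=C double bond in the chain gives the infix -ene-.
Number the chain so that numbering from this end puts the double bond at C-3 rather than C-5.
This places the double bond between C-3 and C-4; a bromo group at C-8.
Assembling the pieces gives 8-bromooct-3-ene.

8-bromooct-3-ene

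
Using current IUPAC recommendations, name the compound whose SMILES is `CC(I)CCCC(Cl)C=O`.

Counting along the main chain through the –CHO group gives 7 carbons: the parent is heptane.
The highest-priority functional group is an aldehyde (terminal –CHO), so the name ends in -al.
The numbering direction is chosen so that the aldehyde carbon is C-1 by definition.
That gives a chloro group at C-2; an iodo group at C-6.
Substituent prefixes are cited in alphabetical order (multiplying prefixes like di-/tri- are ignored for ordering).
Putting it together: 2-chloro-6-iodoheptanal.

2-chloro-6-iodoheptanal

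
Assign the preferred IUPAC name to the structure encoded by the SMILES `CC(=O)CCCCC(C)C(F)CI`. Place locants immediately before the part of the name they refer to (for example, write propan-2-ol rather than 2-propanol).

Counting along the main chain through the carbonyl gives 9 carbons: the parent is nonane.
The highest-priority functional group is a ketone (C=O on an internal carbon), so the name ends in -one.
Choose the numbering such that numbering from this end puts the carbonyl group at C-2 rather than C-8.
That gives the carbonyl at C-2; a fluoro group at C-8; an iodo group at C-9; a methyl group at C-7.
Substituent prefixes are cited in alphabetical order (multiplying prefixes like di-/tri- are ignored for ordering).
Putting it together: 8-fluoro-9-iodo-7-methylnonan-2-one.

8-fluoro-9-iodo-7-methylnonan-2-one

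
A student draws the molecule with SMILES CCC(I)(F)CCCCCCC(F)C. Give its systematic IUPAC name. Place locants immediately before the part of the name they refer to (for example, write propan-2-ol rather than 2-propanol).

The parent chain contains 11 carbons (undecane).
Choose the numbering such that the substituent locant set {2,9,9} is lower than {3,3,10} at the first point of difference.
That gives fluoro groups at C-2 and C-9; an iodo group at C-9.
Prefixes are listed alphabetically: fluoro, iodo.
Assembling the pieces gives 2,9-difluoro-9-iodoundecane.

2,9-difluoro-9-iodoundecane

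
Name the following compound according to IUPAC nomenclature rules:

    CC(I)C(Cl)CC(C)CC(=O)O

5-chloro-6-iodo-3-methylheptanoic acid

The longest carbon chain that includes the –COOH group has 7 carbons, so the parent hydride is heptane.
The highest-priority functional group is a carboxylic acid (terminal –COOH), so the name ends in -oic acid.
The numbering direction is chosen so that the carboxylic acid carbon is C-1 by definition.
That gives a chloro group at C-5; an iodo group at C-6; a methyl group at C-3.
The substituents are ordered alphabetically, ignoring any di-/tri- multipliers.
The name is 5-chloro-6-iodo-3-methylheptanoic acid.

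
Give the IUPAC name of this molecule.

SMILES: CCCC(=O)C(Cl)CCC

The longest chain bearing the carbonyl is 8 carbons long (octane).
The principal characteristic group is a ketone (C=O on an internal carbon), named with the suffix -one.
Choose the numbering such that numbering from this end puts the carbonyl group at C-4 rather than C-5.
That gives the carbonyl at C-4; a chloro group at C-5.
Assembling the pieces gives 5-chlorooctan-4-one.

5-chlorooctan-4-one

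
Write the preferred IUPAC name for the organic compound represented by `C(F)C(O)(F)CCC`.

Counting along the main chain through the –OH group gives 5 carbons: the parent is pentane.
An alcohol (–OH) is the principal characteristic group, giving the suffix -ol.
Number the chain so that numbering from this end puts the hydroxyl group at C-2 rather than C-4.
That gives the hydroxyl at C-2; fluoro groups at C-1 and C-2.
The name is 1,2-difluoropentan-2-ol.

1,2-difluoropentan-2-ol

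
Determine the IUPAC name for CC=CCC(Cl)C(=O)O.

Counting along the main chain through the –COOH group and the multiple bond gives 6 carbons: the parent is hexane.
The highest-priority functional group is a carboxylic acid (terminal –COOH), so the name ends in -oic acid.
A C=C double bond in the chain gives the infix -ene-.
Choose the numbering such that the carboxylic acid carbon is C-1 by definition.
With this numbering: the double bond between C-4 and C-5; a chloro group at C-2.
The name is 2-chlorohex-4-enoic acid.

2-chlorohex-4-enoic acid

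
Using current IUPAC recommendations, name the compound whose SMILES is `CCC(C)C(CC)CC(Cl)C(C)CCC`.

6-chloro-4-ethyl-3,7-dimethyldecane

The parent chain contains 10 carbons (decane).
Choose the numbering such that the substituent locant set {3,4,6,7} is lower than {4,5,7,8} at the first point of difference.
With this numbering: a chloro group at C-6; an ethyl group at C-4; methyl groups at C-3 and C-7.
Prefixes are listed alphabetically: chloro, ethyl, methyl.
The name is 6-chloro-4-ethyl-3,7-dimethyldecane.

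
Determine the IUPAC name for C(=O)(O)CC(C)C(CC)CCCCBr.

8-bromo-4-ethyl-3-methyloctanoic acid

Counting along the main chain through the –COOH group gives 8 carbons: the parent is octane.
The highest-priority functional group is a carboxylic acid (terminal –COOH), so the name ends in -oic acid.
Number the chain so that the carboxylic acid carbon is C-1 by definition.
With this numbering: a bromo group at C-8; an ethyl group at C-4; a methyl group at C-3.
Substituent prefixes are cited in alphabetical order (multiplying prefixes like di-/tri- are ignored for ordering).
The name is 8-bromo-4-ethyl-3-methyloctanoic acid.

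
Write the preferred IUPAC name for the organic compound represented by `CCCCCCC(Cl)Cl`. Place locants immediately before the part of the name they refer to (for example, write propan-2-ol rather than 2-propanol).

The parent chain contains 7 carbons (heptane).
The numbering direction is chosen so that the substituent locant set {1,1} is lower than {7,7} at the first point of difference.
With this numbering: two chloro groups at C-1.
Putting it together: 1,1-dichloroheptane.

1,1-dichloroheptane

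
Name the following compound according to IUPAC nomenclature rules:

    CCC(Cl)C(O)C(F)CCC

Counting along the main chain through the –OH group gives 8 carbons: the parent is octane.
The principal characteristic group is an alcohol (–OH), named with the suffix -ol.
Choose the numbering such that numbering from this end puts the hydroxyl group at C-4 rather than C-5.
This places the hydroxyl at C-4; a chloro group at C-3; a fluoro group at C-5.
Prefixes are listed alphabetically: chloro, fluoro.
The name is 3-chloro-5-fluorooctan-4-ol.

3-chloro-5-fluorooctan-4-ol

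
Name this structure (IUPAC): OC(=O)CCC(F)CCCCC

4-fluorononanoic acid

The longest chain bearing the –COOH group is 9 carbons long (nonane).
The highest-priority functional group is a carboxylic acid (terminal –COOH), so the name ends in -oic acid.
Choose the numbering such that the carboxylic acid carbon is C-1 by definition.
That gives a fluoro group at C-4.
Assembling the pieces gives 4-fluorononanoic acid.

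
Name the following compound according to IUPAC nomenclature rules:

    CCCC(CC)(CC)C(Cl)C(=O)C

3-chloro-4,4-diethylheptan-2-one

Counting along the main chain through the carbonyl gives 7 carbons: the parent is heptane.
The principal characteristic group is a ketone (C=O on an internal carbon), named with the suffix -one.
Number the chain so that numbering from this end puts the carbonyl group at C-2 rather than C-6.
That gives the carbonyl at C-2; a chloro group at C-3; two ethyl groups at C-4.
The substituents are ordered alphabetically, ignoring any di-/tri- multipliers.
The name is 3-chloro-4,4-diethylheptan-2-one.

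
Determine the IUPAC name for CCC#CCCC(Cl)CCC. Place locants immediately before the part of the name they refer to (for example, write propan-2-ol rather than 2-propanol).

7-chlorodec-3-yne

The longest chain bearing the multiple bond is 10 carbons long (decane).
A C≡C triple bond in the chain gives the infix -yne-.
Number the chain so that numbering from this end puts the triple bond at C-3 rather than C-7.
This places the triple bond between C-3 and C-4; a chloro group at C-7.
Assembling the pieces gives 7-chlorodec-3-yne.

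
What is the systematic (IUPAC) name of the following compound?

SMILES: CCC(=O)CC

The longest carbon chain that includes the carbonyl has 5 carbons, so the parent hydride is pentane.
The highest-priority functional group is a ketone (C=O on an internal carbon), so the name ends in -one.
Numbering from either end gives identical locants here.
That gives the carbonyl at C-3.
Assembling the pieces gives pentan-3-one.

pentan-3-one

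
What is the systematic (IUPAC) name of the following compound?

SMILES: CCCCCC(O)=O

hexanoic acid

The longest carbon chain that includes the –COOH group has 6 carbons, so the parent hydride is hexane.
The principal characteristic group is a carboxylic acid (terminal –COOH), named with the suffix -oic acid.
Number the chain so that the carboxylic acid carbon is C-1 by definition.
The name is hexanoic acid.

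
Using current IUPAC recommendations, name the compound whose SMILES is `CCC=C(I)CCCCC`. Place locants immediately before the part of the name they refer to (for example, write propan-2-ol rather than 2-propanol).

4-iodonon-3-ene

The longest carbon chain that includes the multiple bond has 9 carbons, so the parent hydride is nonane.
A C=C double bond in the chain gives the infix -ene-.
Choose the numbering such that numbering from this end puts the double bond at C-3 rather than C-6.
With this numbering: the double bond between C-3 and C-4; an iodo group at C-4.
The name is 4-iodonon-3-ene.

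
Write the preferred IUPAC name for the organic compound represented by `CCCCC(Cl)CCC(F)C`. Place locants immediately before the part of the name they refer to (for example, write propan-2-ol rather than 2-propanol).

5-chloro-2-fluorononane

The longest carbon chain is 9 atoms: the parent is nonane.
Choose the numbering such that the substituent locant set {2,5} is lower than {5,8} at the first point of difference.
This places a chloro group at C-5; a fluoro group at C-2.
Prefixes are listed alphabetically: chloro, fluoro.
The name is 5-chloro-2-fluorononane.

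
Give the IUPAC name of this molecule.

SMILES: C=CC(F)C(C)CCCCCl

8-chloro-3-fluoro-4-methyloct-1-ene

The longest carbon chain that includes the multiple bond has 8 carbons, so the parent hydride is octane.
A C=C double bond in the chain gives the infix -ene-.
Number the chain so that numbering from this end puts the double bond at C-1 rather than C-7.
With this numbering: the double bond between C-1 and C-2; a chloro group at C-8; a fluoro group at C-3; a methyl group at C-4.
Substituent prefixes are cited in alphabetical order (multiplying prefixes like di-/tri- are ignored for ordering).
Putting it together: 8-chloro-3-fluoro-4-methyloct-1-ene.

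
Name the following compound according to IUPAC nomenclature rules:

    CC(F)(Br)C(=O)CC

2-bromo-2-fluoropentan-3-one

Counting along the main chain through the carbonyl gives 5 carbons: the parent is pentane.
The principal characteristic group is a ketone (C=O on an internal carbon), named with the suffix -one.
The numbering direction is chosen so that the substituent locant set {2,2} is lower than {4,4} at the first point of difference.
With this numbering: the carbonyl at C-3; a bromo group at C-2; a fluoro group at C-2.
The substituents are ordered alphabetically, ignoring any di-/tri- multipliers.
Assembling the pieces gives 2-bromo-2-fluoropentan-3-one.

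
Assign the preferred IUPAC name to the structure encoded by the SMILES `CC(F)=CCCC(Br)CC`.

Counting along the main chain through the multiple bond gives 8 carbons: the parent is octane.
There is one C=C double bond, indicated by the ending -ene.
The numbering direction is chosen so that numbering from this end puts the double bond at C-2 rather than C-6.
That gives the double bond between C-2 and C-3; a bromo group at C-6; a fluoro group at C-2.
Substituent prefixes are cited in alphabetical order (multiplying prefixes like di-/tri- are ignored for ordering).
Putting it together: 6-bromo-2-fluorooct-2-ene.

6-bromo-2-fluorooct-2-ene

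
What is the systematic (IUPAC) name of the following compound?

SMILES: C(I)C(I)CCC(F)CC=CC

The longest carbon chain that includes the multiple bond has 9 carbons, so the parent hydride is nonane.
There is one C=C double bond, indicated by the ending -ene.
Choose the numbering such that numbering from this end puts the double bond at C-2 rather than C-7.
With this numbering: the double bond between C-2 and C-3; a fluoro group at C-5; iodo groups at C-8 and C-9.
Substituent prefixes are cited in alphabetical order (multiplying prefixes like di-/tri- are ignored for ordering).
The name is 5-fluoro-8,9-diiodonon-2-ene.

5-fluoro-8,9-diiodonon-2-ene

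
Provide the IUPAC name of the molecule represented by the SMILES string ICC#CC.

The longest carbon chain that includes the multiple bond has 4 carbons, so the parent hydride is butane.
The chain contains a C≡C triple bond, so the unsaturation ending is -yne.
The numbering direction is chosen so that the substituent locant set {1} is lower than {4} at the first point of difference.
This places the triple bond between C-2 and C-3; an iodo group at C-1.
The name is 1-iodobut-2-yne.

1-iodobut-2-yne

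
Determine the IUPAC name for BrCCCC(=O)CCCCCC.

1-bromodecan-4-one

The longest carbon chain that includes the carbonyl has 10 carbons, so the parent hydride is decane.
The principal characteristic group is a ketone (C=O on an internal carbon), named with the suffix -one.
Choose the numbering such that numbering from this end puts the carbonyl group at C-4 rather than C-7.
This places the carbonyl at C-4; a bromo group at C-1.
Putting it together: 1-bromodecan-4-one.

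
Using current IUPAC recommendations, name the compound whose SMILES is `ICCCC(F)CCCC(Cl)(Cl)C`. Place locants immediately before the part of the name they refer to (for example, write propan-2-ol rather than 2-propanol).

8,8-dichloro-4-fluoro-1-iodononane

The longest carbon chain is 9 atoms: the parent is nonane.
The numbering direction is chosen so that the substituent locant set {1,4,8,8} is lower than {2,2,6,9} at the first point of difference.
That gives two chloro groups at C-8; a fluoro group at C-4; an iodo group at C-1.
The substituents are ordered alphabetically, ignoring any di-/tri- multipliers.
Assembling the pieces gives 8,8-dichloro-4-fluoro-1-iodononane.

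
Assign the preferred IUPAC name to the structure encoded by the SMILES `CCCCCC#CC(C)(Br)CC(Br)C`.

Counting along the main chain through the multiple bond gives 11 carbons: the parent is undecane.
The chain contains a C≡C triple bond, so the unsaturation ending is -yne.
Choose the numbering such that numbering from this end puts the triple bond at C-5 rather than C-6.
That gives the triple bond between C-5 and C-6; bromo groups at C-2 and C-4; a methyl group at C-4.
The substituents are ordered alphabetically, ignoring any di-/tri- multipliers.
Assembling the pieces gives 2,4-dibromo-4-methylundec-5-yne.

2,4-dibromo-4-methylundec-5-yne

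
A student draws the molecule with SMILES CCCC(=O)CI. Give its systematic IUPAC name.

The longest chain bearing the carbonyl is 5 carbons long (pentane).
The principal characteristic group is a ketone (C=O on an internal carbon), named with the suffix -one.
Choose the numbering such that numbering from this end puts the carbonyl group at C-2 rather than C-4.
This places the carbonyl at C-2; an iodo group at C-1.
Assembling the pieces gives 1-iodopentan-2-one.

1-iodopentan-2-one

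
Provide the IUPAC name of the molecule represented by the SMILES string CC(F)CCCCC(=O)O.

6-fluoroheptanoic acid

Counting along the main chain through the –COOH group gives 7 carbons: the parent is heptane.
The principal characteristic group is a carboxylic acid (terminal –COOH), named with the suffix -oic acid.
Choose the numbering such that the carboxylic acid carbon is C-1 by definition.
This places a fluoro group at C-6.
Putting it together: 6-fluoroheptanoic acid.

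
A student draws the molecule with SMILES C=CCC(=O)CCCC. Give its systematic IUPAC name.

oct-1-en-4-one

The longest chain bearing the carbonyl and the multiple bond is 8 carbons long (octane).
The highest-priority functional group is a ketone (C=O on an internal carbon), so the name ends in -one.
The chain contains a C=C double bond, so the unsaturation ending is -ene.
Choose the numbering such that numbering from this end puts the carbonyl group at C-4 rather than C-5.
This places the carbonyl at C-4; the double bond between C-1 and C-2.
Putting it together: oct-1-en-4-one.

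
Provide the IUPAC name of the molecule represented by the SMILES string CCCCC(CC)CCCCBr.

The longest continuous carbon chain has 9 atoms, so the parent hydride is nonane.
The numbering direction is chosen so that the substituent locant set {1,5} is lower than {5,9} at the first point of difference.
This places a bromo group at C-1; an ethyl group at C-5.
The substituents are ordered alphabetically, ignoring any di-/tri- multipliers.
The name is 1-bromo-5-ethylnonane.

1-bromo-5-ethylnonane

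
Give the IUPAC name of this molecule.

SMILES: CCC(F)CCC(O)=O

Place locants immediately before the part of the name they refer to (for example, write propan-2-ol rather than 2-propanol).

The longest carbon chain that includes the –COOH group has 6 carbons, so the parent hydride is hexane.
The principal characteristic group is a carboxylic acid (terminal –COOH), named with the suffix -oic acid.
Choose the numbering such that the carboxylic acid carbon is C-1 by definition.
This places a fluoro group at C-4.
The name is 4-fluorohexanoic acid.

4-fluorohexanoic acid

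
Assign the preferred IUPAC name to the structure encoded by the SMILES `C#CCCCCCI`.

Counting along the main chain through the multiple bond gives 7 carbons: the parent is heptane.
There is one C≡C triple bond, indicated by the ending -yne.
Number the chain so that numbering from this end puts the triple bond at C-1 rather than C-6.
This places the triple bond between C-1 and C-2; an iodo group at C-7.
The name is 7-iodohept-1-yne.

7-iodohept-1-yne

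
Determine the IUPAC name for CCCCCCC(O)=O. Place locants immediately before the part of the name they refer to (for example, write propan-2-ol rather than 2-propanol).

heptanoic acid

The longest chain bearing the –COOH group is 7 carbons long (heptane).
The principal characteristic group is a carboxylic acid (terminal –COOH), named with the suffix -oic acid.
Number the chain so that the carboxylic acid carbon is C-1 by definition.
The name is heptanoic acid.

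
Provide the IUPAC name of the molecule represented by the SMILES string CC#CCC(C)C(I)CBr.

The longest chain bearing the multiple bond is 7 carbons long (heptane).
A C≡C triple bond in the chain gives the infix -yne-.
Number the chain so that numbering from this end puts the triple bond at C-2 rather than C-5.
This places the triple bond between C-2 and C-3; a bromo group at C-7; an iodo group at C-6; a methyl group at C-5.
Substituent prefixes are cited in alphabetical order (multiplying prefixes like di-/tri- are ignored for ordering).
The name is 7-bromo-6-iodo-5-methylhept-2-yne.

7-bromo-6-iodo-5-methylhept-2-yne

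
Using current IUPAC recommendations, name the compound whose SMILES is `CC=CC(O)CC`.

Counting along the main chain through the –OH group and the multiple bond gives 6 carbons: the parent is hexane.
An alcohol (–OH) is the principal characteristic group, giving the suffix -ol.
The chain contains a C=C double bond, so the unsaturation ending is -ene.
Number the chain so that numbering from this end puts the hydroxyl group at C-3 rather than C-4.
That gives the hydroxyl at C-3; the double bond between C-4 and C-5.
Assembling the pieces gives hex-4-en-3-ol.

hex-4-en-3-ol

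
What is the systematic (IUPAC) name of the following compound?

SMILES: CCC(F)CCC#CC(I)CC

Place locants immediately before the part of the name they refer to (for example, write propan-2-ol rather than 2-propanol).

8-fluoro-3-iododec-4-yne

The longest chain bearing the multiple bond is 10 carbons long (decane).
A C≡C triple bond in the chain gives the infix -yne-.
The numbering direction is chosen so that numbering from this end puts the triple bond at C-4 rather than C-6.
With this numbering: the triple bond between C-4 and C-5; a fluoro group at C-8; an iodo group at C-3.
Prefixes are listed alphabetically: fluoro, iodo.
Assembling the pieces gives 8-fluoro-3-iododec-4-yne.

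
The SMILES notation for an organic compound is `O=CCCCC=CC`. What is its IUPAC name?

Counting along the main chain through the –CHO group and the multiple bond gives 7 carbons: the parent is heptane.
The highest-priority functional group is an aldehyde (terminal –CHO), so the name ends in -al.
A C=C double bond in the chain gives the infix -ene-.
The numbering direction is chosen so that the aldehyde carbon is C-1 by definition.
That gives the double bond between C-5 and C-6.
Putting it together: hept-5-enal.

hept-5-enal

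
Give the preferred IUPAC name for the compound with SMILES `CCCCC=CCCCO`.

The longest chain bearing the –OH group and the multiple bond is 9 carbons long (nonane).
The principal characteristic group is an alcohol (–OH), named with the suffix -ol.
The chain contains a C=C double bond, so the unsaturation ending is -ene.
The numbering direction is chosen so that numbering from this end puts the hydroxyl group at C-1 rather than C-9.
This places the hydroxyl at C-1; the double bond between C-4 and C-5.
The name is non-4-en-1-ol.

non-4-en-1-ol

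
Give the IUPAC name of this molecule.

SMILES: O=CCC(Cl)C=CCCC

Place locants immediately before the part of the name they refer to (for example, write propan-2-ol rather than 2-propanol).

3-chlorooct-4-enal

The longest chain bearing the –CHO group and the multiple bond is 8 carbons long (octane).
The highest-priority functional group is an aldehyde (terminal –CHO), so the name ends in -al.
The chain contains a C=C double bond, so the unsaturation ending is -ene.
Number the chain so that the aldehyde carbon is C-1 by definition.
That gives the double bond between C-4 and C-5; a chloro group at C-3.
Assembling the pieces gives 3-chlorooct-4-enal.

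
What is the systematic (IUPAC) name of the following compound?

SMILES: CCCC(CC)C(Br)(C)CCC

The parent chain contains 8 carbons (octane).
Number the chain so that the substituent locant set {4,4,5} is lower than {4,5,5} at the first point of difference.
With this numbering: a bromo group at C-4; an ethyl group at C-5; a methyl group at C-4.
The substituents are ordered alphabetically, ignoring any di-/tri- multipliers.
The name is 4-bromo-5-ethyl-4-methyloctane.

4-bromo-5-ethyl-4-methyloctane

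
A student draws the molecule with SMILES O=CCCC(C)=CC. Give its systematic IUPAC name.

4-methylhex-4-enal

Counting along the main chain through the –CHO group and the multiple bond gives 6 carbons: the parent is hexane.
The principal characteristic group is an aldehyde (terminal –CHO), named with the suffix -al.
A C=C double bond in the chain gives the infix -ene-.
Choose the numbering such that the aldehyde carbon is C-1 by definition.
This places the double bond between C-4 and C-5; a methyl group at C-4.
The name is 4-methylhex-4-enal.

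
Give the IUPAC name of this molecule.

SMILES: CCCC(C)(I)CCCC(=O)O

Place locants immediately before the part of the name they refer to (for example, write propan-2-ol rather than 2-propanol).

Counting along the main chain through the –COOH group gives 8 carbons: the parent is octane.
The principal characteristic group is a carboxylic acid (terminal –COOH), named with the suffix -oic acid.
Number the chain so that the carboxylic acid carbon is C-1 by definition.
This places an iodo group at C-5; a methyl group at C-5.
Prefixes are listed alphabetically: iodo, methyl.
The name is 5-iodo-5-methyloctanoic acid.

5-iodo-5-methyloctanoic acid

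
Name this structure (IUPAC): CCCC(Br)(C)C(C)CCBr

The longest carbon chain is 7 atoms: the parent is heptane.
The numbering direction is chosen so that the substituent locant set {1,3,4,4} is lower than {4,4,5,7} at the first point of difference.
With this numbering: bromo groups at C-1 and C-4; methyl groups at C-3 and C-4.
Substituent prefixes are cited in alphabetical order (multiplying prefixes like di-/tri- are ignored for ordering).
Putting it together: 1,4-dibromo-3,4-dimethylheptane.

1,4-dibromo-3,4-dimethylheptane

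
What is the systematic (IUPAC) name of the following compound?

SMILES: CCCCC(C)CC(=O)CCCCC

Counting along the main chain through the carbonyl gives 12 carbons: the parent is dodecane.
The highest-priority functional group is a ketone (C=O on an internal carbon), so the name ends in -one.
The numbering direction is chosen so that numbering from this end puts the carbonyl group at C-6 rather than C-7.
With this numbering: the carbonyl at C-6; a methyl group at C-8.
Assembling the pieces gives 8-methyldodecan-6-one.

8-methyldodecan-6-one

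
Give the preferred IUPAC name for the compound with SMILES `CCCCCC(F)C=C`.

Counting along the main chain through the multiple bond gives 8 carbons: the parent is octane.
The chain contains a C=C double bond, so the unsaturation ending is -ene.
Number the chain so that numbering from this end puts the double bond at C-1 rather than C-7.
With this numbering: the double bond between C-1 and C-2; a fluoro group at C-3.
The name is 3-fluorooct-1-ene.

3-fluorooct-1-ene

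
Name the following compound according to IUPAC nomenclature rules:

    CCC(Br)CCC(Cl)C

5-bromo-2-chloroheptane

The longest continuous carbon chain has 7 atoms, so the parent hydride is heptane.
Number the chain so that the substituent locant set {2,5} is lower than {3,6} at the first point of difference.
That gives a bromo group at C-5; a chloro group at C-2.
The substituents are ordered alphabetically, ignoring any di-/tri- multipliers.
The name is 5-bromo-2-chloroheptane.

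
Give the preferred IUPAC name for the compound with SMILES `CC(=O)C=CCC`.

The longest chain bearing the carbonyl and the multiple bond is 6 carbons long (hexane).
The principal characteristic group is a ketone (C=O on an internal carbon), named with the suffix -one.
The chain contains a C=C double bond, so the unsaturation ending is -ene.
Number the chain so that numbering from this end puts the carbonyl group at C-2 rather than C-5.
That gives the carbonyl at C-2; the double bond between C-3 and C-4.
Assembling the pieces gives hex-3-en-2-one.

hex-3-en-2-one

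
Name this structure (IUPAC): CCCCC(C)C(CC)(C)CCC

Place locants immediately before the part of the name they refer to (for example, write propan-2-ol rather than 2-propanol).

4-ethyl-4,5-dimethylnonane

The longest continuous carbon chain has 9 atoms, so the parent hydride is nonane.
Choose the numbering such that the substituent locant set {4,4,5} is lower than {5,6,6} at the first point of difference.
This places an ethyl group at C-4; methyl groups at C-4 and C-5.
Prefixes are listed alphabetically: ethyl, methyl.
The name is 4-ethyl-4,5-dimethylnonane.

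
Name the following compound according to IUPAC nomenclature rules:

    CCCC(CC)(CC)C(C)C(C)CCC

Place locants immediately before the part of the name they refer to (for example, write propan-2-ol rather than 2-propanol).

The longest continuous carbon chain has 9 atoms, so the parent hydride is nonane.
Number the chain so that the substituent locant set {4,4,5,6} is lower than {4,5,6,6} at the first point of difference.
This places two ethyl groups at C-4; methyl groups at C-5 and C-6.
Substituent prefixes are cited in alphabetical order (multiplying prefixes like di-/tri- are ignored for ordering).
Putting it together: 4,4-diethyl-5,6-dimethylnonane.

4,4-diethyl-5,6-dimethylnonane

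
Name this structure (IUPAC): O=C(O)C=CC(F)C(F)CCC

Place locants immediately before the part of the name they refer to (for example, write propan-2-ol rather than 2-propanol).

4,5-difluorooct-2-enoic acid

The longest carbon chain that includes the –COOH group and the multiple bond has 8 carbons, so the parent hydride is octane.
A carboxylic acid (terminal –COOH) is the principal characteristic group, giving the suffix -oic acid.
There is one C=C double bond, indicated by the ending -ene.
Choose the numbering such that the carboxylic acid carbon is C-1 by definition.
That gives the double bond between C-2 and C-3; fluoro groups at C-4 and C-5.
Putting it together: 4,5-difluorooct-2-enoic acid.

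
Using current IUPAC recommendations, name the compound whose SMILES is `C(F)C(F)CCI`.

1,2-difluoro-4-iodobutane

The longest continuous carbon chain has 4 atoms, so the parent hydride is butane.
Number the chain so that the substituent locant set {1,2,4} is lower than {1,3,4} at the first point of difference.
This places fluoro groups at C-1 and C-2; an iodo group at C-4.
Substituent prefixes are cited in alphabetical order (multiplying prefixes like di-/tri- are ignored for ordering).
Assembling the pieces gives 1,2-difluoro-4-iodobutane.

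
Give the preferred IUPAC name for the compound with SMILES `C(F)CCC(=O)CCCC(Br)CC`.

Counting along the main chain through the carbonyl gives 10 carbons: the parent is decane.
A ketone (C=O on an internal carbon) is the principal characteristic group, giving the suffix -one.
The numbering direction is chosen so that numbering from this end puts the carbonyl group at C-4 rather than C-7.
That gives the carbonyl at C-4; a bromo group at C-8; a fluoro group at C-1.
Substituent prefixes are cited in alphabetical order (multiplying prefixes like di-/tri- are ignored for ordering).
The name is 8-bromo-1-fluorodecan-4-one.

8-bromo-1-fluorodecan-4-one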